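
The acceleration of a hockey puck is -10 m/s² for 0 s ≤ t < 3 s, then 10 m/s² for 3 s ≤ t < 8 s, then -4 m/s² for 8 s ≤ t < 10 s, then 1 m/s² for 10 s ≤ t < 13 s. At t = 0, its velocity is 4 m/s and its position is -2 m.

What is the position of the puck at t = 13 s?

On each constant-a segment, Δv = aΔt and Δx = v₀Δt + ½aΔt²; chain segment to segment.
0–3 s: v starts 4 m/s; Δx = 4·3 + ½·-10·3² = -33 m; v ends -26 m/s.
3–8 s: v starts -26 m/s; Δx = -26·5 + ½·10·5² = -5 m; v ends 24 m/s.
8–10 s: v starts 24 m/s; Δx = 24·2 + ½·-4·2² = 40 m; v ends 16 m/s.
10–13 s: v starts 16 m/s; Δx = 16·3 + ½·1·3² = 52.5 m; v ends 19 m/s.
x(13) = -2 + Σ Δx = 52.5 m.

52.5 m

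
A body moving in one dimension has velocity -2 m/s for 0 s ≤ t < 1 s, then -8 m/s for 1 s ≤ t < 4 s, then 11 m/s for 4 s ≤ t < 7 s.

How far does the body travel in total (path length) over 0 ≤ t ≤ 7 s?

59 m

Total distance travelled is ∫|v| dt — sum the magnitudes of each area piece.
0–1 s: |-2| × 1 = 2 m
1–4 s: |-8| × 3 = 24 m
4–7 s: |11| × 3 = 33 m
Total distance = 59 m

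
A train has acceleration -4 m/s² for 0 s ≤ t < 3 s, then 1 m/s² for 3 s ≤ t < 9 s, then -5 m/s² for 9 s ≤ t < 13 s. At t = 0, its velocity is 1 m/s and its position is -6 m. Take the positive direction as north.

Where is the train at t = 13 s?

On each constant-a segment, Δv = aΔt and Δx = v₀Δt + ½aΔt²; chain segment to segment.
0–3 s: v starts 1 m/s; Δx = 1·3 + ½·-4·3² = -15 m; v ends -11 m/s.
3–9 s: v starts -11 m/s; Δx = -11·6 + ½·1·6² = -48 m; v ends -5 m/s.
9–13 s: v starts -5 m/s; Δx = -5·4 + ½·-5·4² = -60 m; v ends -25 m/s.
x(13) = -6 + Σ Δx = -129 m.

-129 m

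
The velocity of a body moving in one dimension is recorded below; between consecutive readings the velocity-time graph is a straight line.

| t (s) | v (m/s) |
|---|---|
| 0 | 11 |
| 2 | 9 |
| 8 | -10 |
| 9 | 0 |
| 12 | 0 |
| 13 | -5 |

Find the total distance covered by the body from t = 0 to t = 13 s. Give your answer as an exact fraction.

Total distance travelled is ∫|v| dt — sum the magnitudes of each area piece.
0–2 s: |½(11 + 9)(2)| = 20 m
2–8 s: v = 0 at t = 92/19 s; triangle areas 243/19 + 300/19 = 543/19 m
8–9 s: |½(-10 + 0)(1)| = 5 m
9–12 s: |0| × 3 = 0 m
12–13 s: |½(0 + -5)(1)| = 2.5 m
Total distance = 2131/38 m

2131/38 m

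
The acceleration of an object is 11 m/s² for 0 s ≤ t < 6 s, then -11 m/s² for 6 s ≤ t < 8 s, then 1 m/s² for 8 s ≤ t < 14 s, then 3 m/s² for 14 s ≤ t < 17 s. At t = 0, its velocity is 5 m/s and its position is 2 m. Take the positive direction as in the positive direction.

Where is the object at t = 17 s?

On each constant-a segment, Δv = aΔt and Δx = v₀Δt + ½aΔt²; chain segment to segment.
0–6 s: v starts 5 m/s; Δx = 5·6 + ½·11·6² = 228 m; v ends 71 m/s.
6–8 s: v starts 71 m/s; Δx = 71·2 + ½·-11·2² = 120 m; v ends 49 m/s.
8–14 s: v starts 49 m/s; Δx = 49·6 + ½·1·6² = 312 m; v ends 55 m/s.
14–17 s: v starts 55 m/s; Δx = 55·3 + ½·3·3² = 178.5 m; v ends 64 m/s.
x(17) = 2 + Σ Δx = 840.5 m.

840.5 m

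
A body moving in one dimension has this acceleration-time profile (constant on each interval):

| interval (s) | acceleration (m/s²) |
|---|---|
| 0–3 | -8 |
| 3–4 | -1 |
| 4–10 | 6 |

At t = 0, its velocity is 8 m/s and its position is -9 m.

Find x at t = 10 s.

On each constant-a segment, Δv = aΔt and Δx = v₀Δt + ½aΔt²; chain segment to segment.
0–3 s: v starts 8 m/s; Δx = 8·3 + ½·-8·3² = -12 m; v ends -16 m/s.
3–4 s: v starts -16 m/s; Δx = -16·1 + ½·-1·1² = -16.5 m; v ends -17 m/s.
4–10 s: v starts -17 m/s; Δx = -17·6 + ½·6·6² = 6 m; v ends 19 m/s.
x(10) = -9 + Σ Δx = -31.5 m.

-31.5 m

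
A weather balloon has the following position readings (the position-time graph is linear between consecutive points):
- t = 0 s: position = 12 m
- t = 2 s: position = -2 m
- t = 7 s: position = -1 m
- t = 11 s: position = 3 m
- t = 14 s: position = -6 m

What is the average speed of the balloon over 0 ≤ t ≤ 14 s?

2 m/s

Average speed = (total path length)/(elapsed time); on a piecewise-linear x-t graph the path length is Σ|Δx|.
0–2 s: |Δx| = |-2 − 12| = 14 m
2–7 s: |Δx| = |-1 − -2| = 1 m
7–11 s: |Δx| = |3 − -1| = 4 m
11–14 s: |Δx| = |-6 − 3| = 9 m
Total path = 28 m; average speed = 28/14 = 2 m/s.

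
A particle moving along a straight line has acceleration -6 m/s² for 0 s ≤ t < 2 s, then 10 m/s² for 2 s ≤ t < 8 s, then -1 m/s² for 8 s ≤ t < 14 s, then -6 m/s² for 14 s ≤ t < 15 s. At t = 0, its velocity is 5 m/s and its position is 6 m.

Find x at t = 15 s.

486 m

On each constant-a segment, Δv = aΔt and Δx = v₀Δt + ½aΔt²; chain segment to segment.
0–2 s: v starts 5 m/s; Δx = 5·2 + ½·-6·2² = -2 m; v ends -7 m/s.
2–8 s: v starts -7 m/s; Δx = -7·6 + ½·10·6² = 138 m; v ends 53 m/s.
8–14 s: v starts 53 m/s; Δx = 53·6 + ½·-1·6² = 300 m; v ends 47 m/s.
14–15 s: v starts 47 m/s; Δx = 47·1 + ½·-6·1² = 44 m; v ends 41 m/s.
x(15) = 6 + Σ Δx = 486 m.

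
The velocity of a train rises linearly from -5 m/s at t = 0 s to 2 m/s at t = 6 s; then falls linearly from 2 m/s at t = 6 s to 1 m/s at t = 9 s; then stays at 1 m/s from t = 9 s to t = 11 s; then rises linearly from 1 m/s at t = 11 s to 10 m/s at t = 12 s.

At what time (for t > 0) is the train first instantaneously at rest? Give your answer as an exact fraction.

v changes sign on 0–6 s (from -5 to 2); the graph is linear there, so v = 0 at t = 0 + (5)·(6 − 0)/(2 − -5) = 30/7 s.

t = 30/7 s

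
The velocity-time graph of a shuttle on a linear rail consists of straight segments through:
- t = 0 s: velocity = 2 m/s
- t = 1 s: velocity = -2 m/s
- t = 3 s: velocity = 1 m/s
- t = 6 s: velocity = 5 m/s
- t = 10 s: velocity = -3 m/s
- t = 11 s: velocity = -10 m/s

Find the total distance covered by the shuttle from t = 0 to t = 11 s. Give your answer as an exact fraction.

80/3 m

Total distance travelled is ∫|v| dt — sum the magnitudes of each area piece.
0–1 s: v = 0 at t = 0.5 s; triangle areas 0.5 + 0.5 = 1 m
1–3 s: v = 0 at t = 7/3 s; triangle areas 4/3 + 1/3 = 5/3 m
3–6 s: |½(1 + 5)(3)| = 9 m
6–10 s: v = 0 at t = 8.5 s; triangle areas 6.25 + 2.25 = 8.5 m
10–11 s: |½(-3 + -10)(1)| = 6.5 m
Total distance = 80/3 m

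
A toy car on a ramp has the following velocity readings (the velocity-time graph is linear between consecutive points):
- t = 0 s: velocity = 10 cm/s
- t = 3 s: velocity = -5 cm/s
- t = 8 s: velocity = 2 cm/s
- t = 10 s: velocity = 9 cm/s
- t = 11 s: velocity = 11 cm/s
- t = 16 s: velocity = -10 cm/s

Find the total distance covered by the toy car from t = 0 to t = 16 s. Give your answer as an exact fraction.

421/6 cm

Total distance travelled is ∫|v| dt — sum the magnitudes of each area piece.
0–3 s: v = 0 at t = 2 s; triangle areas 10 + 2.5 = 12.5 cm
3–8 s: v = 0 at t = 46/7 s; triangle areas 125/14 + 10/7 = 145/14 cm
8–10 s: |½(2 + 9)(2)| = 11 cm
10–11 s: |½(9 + 11)(1)| = 10 cm
11–16 s: v = 0 at t = 286/21 s; triangle areas 605/42 + 250/21 = 1105/42 cm
Total distance = 421/6 cm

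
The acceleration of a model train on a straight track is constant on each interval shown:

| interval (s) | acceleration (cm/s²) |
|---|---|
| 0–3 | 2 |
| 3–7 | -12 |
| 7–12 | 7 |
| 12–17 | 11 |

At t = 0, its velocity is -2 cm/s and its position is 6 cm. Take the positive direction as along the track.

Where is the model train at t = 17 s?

-111 cm

On each constant-a segment, Δv = aΔt and Δx = v₀Δt + ½aΔt²; chain segment to segment.
0–3 s: v starts -2 cm/s; Δx = -2·3 + ½·2·3² = 3 cm; v ends 4 cm/s.
3–7 s: v starts 4 cm/s; Δx = 4·4 + ½·-12·4² = -80 cm; v ends -44 cm/s.
7–12 s: v starts -44 cm/s; Δx = -44·5 + ½·7·5² = -132.5 cm; v ends -9 cm/s.
12–17 s: v starts -9 cm/s; Δx = -9·5 + ½·11·5² = 92.5 cm; v ends 46 cm/s.
x(17) = 6 + Σ Δx = -111 cm.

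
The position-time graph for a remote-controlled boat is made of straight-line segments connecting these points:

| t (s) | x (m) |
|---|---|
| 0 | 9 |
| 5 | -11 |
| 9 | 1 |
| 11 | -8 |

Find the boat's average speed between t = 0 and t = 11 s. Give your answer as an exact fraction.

Average speed = (total path length)/(elapsed time); on a piecewise-linear x-t graph the path length is Σ|Δx|.
0–5 s: |Δx| = |-11 − 9| = 20 m
5–9 s: |Δx| = |1 − -11| = 12 m
9–11 s: |Δx| = |-8 − 1| = 9 m
Total path = 41 m; average speed = 41/11 = 41/11 m/s.

41/11 m/s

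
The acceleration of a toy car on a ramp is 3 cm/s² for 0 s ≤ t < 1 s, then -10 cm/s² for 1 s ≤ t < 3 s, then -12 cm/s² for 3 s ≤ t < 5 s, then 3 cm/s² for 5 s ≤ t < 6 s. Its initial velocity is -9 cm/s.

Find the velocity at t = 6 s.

-47 cm/s

Δv equals the area under the a-t graph; then v = v₀ + Δv.
0–1 s: 3 × 1 = 3 cm/s
1–3 s: -10 × 2 = -20 cm/s
3–5 s: -12 × 2 = -24 cm/s
5–6 s: 3 × 1 = 3 cm/s
Δv = -38 cm/s, so v(6) = -9 + (-38) = -47 cm/s.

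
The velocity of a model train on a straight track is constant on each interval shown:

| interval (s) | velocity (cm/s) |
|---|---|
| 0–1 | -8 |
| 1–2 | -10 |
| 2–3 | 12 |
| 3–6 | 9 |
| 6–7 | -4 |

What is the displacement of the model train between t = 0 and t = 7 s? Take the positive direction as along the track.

Displacement is the signed area under the v-t curve.
0–1 s: -8 × 1 = -8 cm
1–2 s: -10 × 1 = -10 cm
2–3 s: 12 × 1 = 12 cm
3–6 s: 9 × 3 = 27 cm
6–7 s: -4 × 1 = -4 cm
Net displacement = 17 cm

17 cm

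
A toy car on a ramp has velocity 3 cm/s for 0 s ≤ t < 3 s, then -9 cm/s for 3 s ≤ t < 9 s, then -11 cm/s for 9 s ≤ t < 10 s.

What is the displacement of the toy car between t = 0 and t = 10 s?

-56 cm

Net displacement equals the area under the velocity-time graph (areas below the axis count negative).
0–3 s: 3 × 3 = 9 cm
3–9 s: -9 × 6 = -54 cm
9–10 s: -11 × 1 = -11 cm
Net displacement = -56 cm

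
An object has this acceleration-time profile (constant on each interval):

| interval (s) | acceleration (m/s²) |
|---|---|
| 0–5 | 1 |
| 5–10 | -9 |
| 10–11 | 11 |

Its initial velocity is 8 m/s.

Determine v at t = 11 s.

Δv equals the area under the a-t graph; then v = v₀ + Δv.
0–5 s: 1 × 5 = 5 m/s
5–10 s: -9 × 5 = -45 m/s
10–11 s: 11 × 1 = 11 m/s
Δv = -29 m/s, so v(11) = 8 + (-29) = -21 m/s.

-21 m/s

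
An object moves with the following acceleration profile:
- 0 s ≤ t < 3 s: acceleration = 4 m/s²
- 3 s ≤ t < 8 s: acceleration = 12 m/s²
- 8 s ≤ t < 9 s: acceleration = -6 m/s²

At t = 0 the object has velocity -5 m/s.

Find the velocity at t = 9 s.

61 m/s

Δv equals the area under the a-t graph; then v = v₀ + Δv.
0–3 s: 4 × 3 = 12 m/s
3–8 s: 12 × 5 = 60 m/s
8–9 s: -6 × 1 = -6 m/s
Δv = 66 m/s, so v(9) = -5 + (66) = 61 m/s.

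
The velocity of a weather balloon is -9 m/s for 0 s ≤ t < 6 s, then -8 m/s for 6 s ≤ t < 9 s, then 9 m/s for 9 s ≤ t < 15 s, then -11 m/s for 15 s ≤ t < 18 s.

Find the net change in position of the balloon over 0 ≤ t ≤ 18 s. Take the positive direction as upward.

Net displacement equals the area under the velocity-time graph (areas below the axis count negative).
0–6 s: -9 × 6 = -54 m
6–9 s: -8 × 3 = -24 m
9–15 s: 9 × 6 = 54 m
15–18 s: -11 × 3 = -33 m
Net displacement = -57 m

-57 m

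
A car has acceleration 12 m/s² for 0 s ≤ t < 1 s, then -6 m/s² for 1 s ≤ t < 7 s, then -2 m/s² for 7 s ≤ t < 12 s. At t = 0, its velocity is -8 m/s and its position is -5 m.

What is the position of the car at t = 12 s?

-276 m

On each constant-a segment, Δv = aΔt and Δx = v₀Δt + ½aΔt²; chain segment to segment.
0–1 s: v starts -8 m/s; Δx = -8·1 + ½·12·1² = -2 m; v ends 4 m/s.
1–7 s: v starts 4 m/s; Δx = 4·6 + ½·-6·6² = -84 m; v ends -32 m/s.
7–12 s: v starts -32 m/s; Δx = -32·5 + ½·-2·5² = -185 m; v ends -42 m/s.
x(12) = -5 + Σ Δx = -276 m.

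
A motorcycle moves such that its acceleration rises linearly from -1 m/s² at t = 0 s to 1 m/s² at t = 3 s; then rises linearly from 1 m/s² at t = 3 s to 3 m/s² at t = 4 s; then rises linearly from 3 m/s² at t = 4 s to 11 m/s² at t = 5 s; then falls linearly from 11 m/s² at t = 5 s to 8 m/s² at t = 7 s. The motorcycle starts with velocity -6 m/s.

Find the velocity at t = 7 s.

22 m/s

Δv equals the area under the a-t graph; then v = v₀ + Δv.
0–3 s: ½(-1 + 1)(3) = 0 m/s
3–4 s: ½(1 + 3)(1) = 2 m/s
4–5 s: ½(3 + 11)(1) = 7 m/s
5–7 s: ½(11 + 8)(2) = 19 m/s
Δv = 28 m/s, so v(7) = -6 + (28) = 22 m/s.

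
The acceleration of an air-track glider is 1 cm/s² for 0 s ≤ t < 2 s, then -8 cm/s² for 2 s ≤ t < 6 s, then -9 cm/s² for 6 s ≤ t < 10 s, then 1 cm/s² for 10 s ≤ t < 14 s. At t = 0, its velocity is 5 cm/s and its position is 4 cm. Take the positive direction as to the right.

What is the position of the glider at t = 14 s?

On each constant-a segment, Δv = aΔt and Δx = v₀Δt + ½aΔt²; chain segment to segment.
0–2 s: v starts 5 cm/s; Δx = 5·2 + ½·1·2² = 12 cm; v ends 7 cm/s.
2–6 s: v starts 7 cm/s; Δx = 7·4 + ½·-8·4² = -36 cm; v ends -25 cm/s.
6–10 s: v starts -25 cm/s; Δx = -25·4 + ½·-9·4² = -172 cm; v ends -61 cm/s.
10–14 s: v starts -61 cm/s; Δx = -61·4 + ½·1·4² = -236 cm; v ends -57 cm/s.
x(14) = 4 + Σ Δx = -428 cm.

-428 cm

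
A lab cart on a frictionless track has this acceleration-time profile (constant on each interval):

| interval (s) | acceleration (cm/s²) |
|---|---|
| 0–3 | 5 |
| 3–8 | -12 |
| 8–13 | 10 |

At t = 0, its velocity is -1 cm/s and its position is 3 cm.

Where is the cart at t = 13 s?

-162.5 cm

On each constant-a segment, Δv = aΔt and Δx = v₀Δt + ½aΔt²; chain segment to segment.
0–3 s: v starts -1 cm/s; Δx = -1·3 + ½·5·3² = 19.5 cm; v ends 14 cm/s.
3–8 s: v starts 14 cm/s; Δx = 14·5 + ½·-12·5² = -80 cm; v ends -46 cm/s.
8–13 s: v starts -46 cm/s; Δx = -46·5 + ½·10·5² = -105 cm; v ends 4 cm/s.
x(13) = 3 + Σ Δx = -162.5 cm.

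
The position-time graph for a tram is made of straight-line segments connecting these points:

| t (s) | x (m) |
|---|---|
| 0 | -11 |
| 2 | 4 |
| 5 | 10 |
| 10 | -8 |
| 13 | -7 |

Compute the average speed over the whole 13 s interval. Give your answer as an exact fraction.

40/13 m/s

Average speed = (total path length)/(elapsed time); on a piecewise-linear x-t graph the path length is Σ|Δx|.
0–2 s: |Δx| = |4 − -11| = 15 m
2–5 s: |Δx| = |10 − 4| = 6 m
5–10 s: |Δx| = |-8 − 10| = 18 m
10–13 s: |Δx| = |-7 − -8| = 1 m
Total path = 40 m; average speed = 40/13 = 40/13 m/s.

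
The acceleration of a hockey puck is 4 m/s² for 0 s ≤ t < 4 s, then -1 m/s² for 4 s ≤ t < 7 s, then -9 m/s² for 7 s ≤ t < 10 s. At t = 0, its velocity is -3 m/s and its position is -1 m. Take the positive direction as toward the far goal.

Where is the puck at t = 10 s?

43 m

On each constant-a segment, Δv = aΔt and Δx = v₀Δt + ½aΔt²; chain segment to segment.
0–4 s: v starts -3 m/s; Δx = -3·4 + ½·4·4² = 20 m; v ends 13 m/s.
4–7 s: v starts 13 m/s; Δx = 13·3 + ½·-1·3² = 34.5 m; v ends 10 m/s.
7–10 s: v starts 10 m/s; Δx = 10·3 + ½·-9·3² = -10.5 m; v ends -17 m/s.
x(10) = -1 + Σ Δx = 43 m.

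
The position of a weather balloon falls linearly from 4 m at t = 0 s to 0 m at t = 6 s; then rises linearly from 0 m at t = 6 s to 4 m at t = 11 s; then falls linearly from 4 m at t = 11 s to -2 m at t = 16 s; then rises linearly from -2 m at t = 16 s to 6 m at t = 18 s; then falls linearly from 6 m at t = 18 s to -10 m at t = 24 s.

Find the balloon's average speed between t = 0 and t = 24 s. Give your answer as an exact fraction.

19/12 m/s

Average speed = (total path length)/(elapsed time); on a piecewise-linear x-t graph the path length is Σ|Δx|.
0–6 s: |Δx| = |0 − 4| = 4 m
6–11 s: |Δx| = |4 − 0| = 4 m
11–16 s: |Δx| = |-2 − 4| = 6 m
16–18 s: |Δx| = |6 − -2| = 8 m
18–24 s: |Δx| = |-10 − 6| = 16 m
Total path = 38 m; average speed = 38/24 = 19/12 m/s.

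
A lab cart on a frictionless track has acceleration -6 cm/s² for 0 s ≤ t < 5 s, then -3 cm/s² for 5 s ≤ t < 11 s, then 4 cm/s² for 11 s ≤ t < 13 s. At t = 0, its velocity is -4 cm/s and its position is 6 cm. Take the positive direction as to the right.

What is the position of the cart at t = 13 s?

On each constant-a segment, Δv = aΔt and Δx = v₀Δt + ½aΔt²; chain segment to segment.
0–5 s: v starts -4 cm/s; Δx = -4·5 + ½·-6·5² = -95 cm; v ends -34 cm/s.
5–11 s: v starts -34 cm/s; Δx = -34·6 + ½·-3·6² = -258 cm; v ends -52 cm/s.
11–13 s: v starts -52 cm/s; Δx = -52·2 + ½·4·2² = -96 cm; v ends -44 cm/s.
x(13) = 6 + Σ Δx = -443 cm.

-443 cm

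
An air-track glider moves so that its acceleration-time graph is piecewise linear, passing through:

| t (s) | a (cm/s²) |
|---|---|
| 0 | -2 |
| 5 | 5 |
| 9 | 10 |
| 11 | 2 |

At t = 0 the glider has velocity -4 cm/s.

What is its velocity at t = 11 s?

Δv equals the area under the a-t graph; then v = v₀ + Δv.
0–5 s: ½(-2 + 5)(5) = 7.5 cm/s
5–9 s: ½(5 + 10)(4) = 30 cm/s
9–11 s: ½(10 + 2)(2) = 12 cm/s
Δv = 49.5 cm/s, so v(11) = -4 + (49.5) = 45.5 cm/s.

45.5 cm/s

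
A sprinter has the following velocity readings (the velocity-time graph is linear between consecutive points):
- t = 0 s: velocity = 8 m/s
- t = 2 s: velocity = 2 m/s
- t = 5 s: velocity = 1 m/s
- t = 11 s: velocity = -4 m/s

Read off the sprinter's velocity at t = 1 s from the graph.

On 0–2 s the graph is linear from 8 to 2 m/s: v(1) = 8 + (2 − 8)·(1 − 0)/(2 − 0) = 5 m/s.

5 m/s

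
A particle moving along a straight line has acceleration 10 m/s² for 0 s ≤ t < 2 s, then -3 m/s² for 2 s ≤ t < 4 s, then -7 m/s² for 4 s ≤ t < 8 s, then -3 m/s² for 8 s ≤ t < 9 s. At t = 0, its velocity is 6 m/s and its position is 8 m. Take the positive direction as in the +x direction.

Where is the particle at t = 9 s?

100.5 m

On each constant-a segment, Δv = aΔt and Δx = v₀Δt + ½aΔt²; chain segment to segment.
0–2 s: v starts 6 m/s; Δx = 6·2 + ½·10·2² = 32 m; v ends 26 m/s.
2–4 s: v starts 26 m/s; Δx = 26·2 + ½·-3·2² = 46 m; v ends 20 m/s.
4–8 s: v starts 20 m/s; Δx = 20·4 + ½·-7·4² = 24 m; v ends -8 m/s.
8–9 s: v starts -8 m/s; Δx = -8·1 + ½·-3·1² = -9.5 m; v ends -11 m/s.
x(9) = 8 + Σ Δx = 100.5 m.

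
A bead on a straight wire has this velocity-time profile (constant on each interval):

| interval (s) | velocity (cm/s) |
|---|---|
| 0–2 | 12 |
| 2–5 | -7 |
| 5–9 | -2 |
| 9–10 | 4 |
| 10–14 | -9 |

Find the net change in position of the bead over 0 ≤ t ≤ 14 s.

Net displacement equals the area under the velocity-time graph (areas below the axis count negative).
0–2 s: 12 × 2 = 24 cm
2–5 s: -7 × 3 = -21 cm
5–9 s: -2 × 4 = -8 cm
9–10 s: 4 × 1 = 4 cm
10–14 s: -9 × 4 = -36 cm
Net displacement = -37 cm

-37 cm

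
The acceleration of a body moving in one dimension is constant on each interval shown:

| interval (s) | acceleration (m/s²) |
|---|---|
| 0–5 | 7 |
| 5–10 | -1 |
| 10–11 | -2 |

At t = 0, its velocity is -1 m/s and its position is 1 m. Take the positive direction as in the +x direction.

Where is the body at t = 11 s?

269 m

On each constant-a segment, Δv = aΔt and Δx = v₀Δt + ½aΔt²; chain segment to segment.
0–5 s: v starts -1 m/s; Δx = -1·5 + ½·7·5² = 82.5 m; v ends 34 m/s.
5–10 s: v starts 34 m/s; Δx = 34·5 + ½·-1·5² = 157.5 m; v ends 29 m/s.
10–11 s: v starts 29 m/s; Δx = 29·1 + ½·-2·1² = 28 m; v ends 27 m/s.
x(11) = 1 + Σ Δx = 269 m.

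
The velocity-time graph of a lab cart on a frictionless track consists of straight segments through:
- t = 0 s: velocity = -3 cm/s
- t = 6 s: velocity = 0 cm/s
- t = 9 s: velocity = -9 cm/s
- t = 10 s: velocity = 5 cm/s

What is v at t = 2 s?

-2 cm/s

On 0–6 s the graph is linear from -3 to 0 cm/s: v(2) = -3 + (0 − -3)·(2 − 0)/(6 − 0) = -2 cm/s.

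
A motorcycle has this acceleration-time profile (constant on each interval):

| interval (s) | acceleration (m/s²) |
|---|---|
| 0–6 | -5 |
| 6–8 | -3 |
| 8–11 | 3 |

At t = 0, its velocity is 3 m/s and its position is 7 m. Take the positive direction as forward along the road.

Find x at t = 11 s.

-210.5 m

On each constant-a segment, Δv = aΔt and Δx = v₀Δt + ½aΔt²; chain segment to segment.
0–6 s: v starts 3 m/s; Δx = 3·6 + ½·-5·6² = -72 m; v ends -27 m/s.
6–8 s: v starts -27 m/s; Δx = -27·2 + ½·-3·2² = -60 m; v ends -33 m/s.
8–11 s: v starts -33 m/s; Δx = -33·3 + ½·3·3² = -85.5 m; v ends -24 m/s.
x(11) = 7 + Σ Δx = -210.5 m.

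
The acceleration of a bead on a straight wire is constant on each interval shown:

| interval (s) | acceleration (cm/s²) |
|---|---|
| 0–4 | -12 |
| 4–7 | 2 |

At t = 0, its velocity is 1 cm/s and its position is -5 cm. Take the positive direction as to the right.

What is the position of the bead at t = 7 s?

On each constant-a segment, Δv = aΔt and Δx = v₀Δt + ½aΔt²; chain segment to segment.
0–4 s: v starts 1 cm/s; Δx = 1·4 + ½·-12·4² = -92 cm; v ends -47 cm/s.
4–7 s: v starts -47 cm/s; Δx = -47·3 + ½·2·3² = -132 cm; v ends -41 cm/s.
x(7) = -5 + Σ Δx = -229 cm.

-229 cm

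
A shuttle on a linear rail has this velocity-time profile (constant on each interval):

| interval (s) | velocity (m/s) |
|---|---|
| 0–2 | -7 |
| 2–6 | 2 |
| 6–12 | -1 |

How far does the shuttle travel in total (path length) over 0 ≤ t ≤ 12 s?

28 m

Total distance travelled is ∫|v| dt — sum the magnitudes of each area piece.
0–2 s: |-7| × 2 = 14 m
2–6 s: |2| × 4 = 8 m
6–12 s: |-1| × 6 = 6 m
Total distance = 28 m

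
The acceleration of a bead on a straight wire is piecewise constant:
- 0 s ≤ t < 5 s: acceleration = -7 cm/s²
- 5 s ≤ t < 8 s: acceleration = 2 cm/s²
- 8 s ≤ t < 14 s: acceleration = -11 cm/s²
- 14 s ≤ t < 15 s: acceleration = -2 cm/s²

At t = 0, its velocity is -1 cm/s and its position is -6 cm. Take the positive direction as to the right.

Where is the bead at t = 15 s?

On each constant-a segment, Δv = aΔt and Δx = v₀Δt + ½aΔt²; chain segment to segment.
0–5 s: v starts -1 cm/s; Δx = -1·5 + ½·-7·5² = -92.5 cm; v ends -36 cm/s.
5–8 s: v starts -36 cm/s; Δx = -36·3 + ½·2·3² = -99 cm; v ends -30 cm/s.
8–14 s: v starts -30 cm/s; Δx = -30·6 + ½·-11·6² = -378 cm; v ends -96 cm/s.
14–15 s: v starts -96 cm/s; Δx = -96·1 + ½·-2·1² = -97 cm; v ends -98 cm/s.
x(15) = -6 + Σ Δx = -672.5 cm.

-672.5 cm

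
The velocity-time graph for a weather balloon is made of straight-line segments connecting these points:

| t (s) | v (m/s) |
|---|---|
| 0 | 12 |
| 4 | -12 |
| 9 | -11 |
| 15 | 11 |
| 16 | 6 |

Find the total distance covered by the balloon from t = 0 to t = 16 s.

Total distance travelled is ∫|v| dt — sum the magnitudes of each area piece.
0–4 s: v = 0 at t = 2 s; triangle areas 12 + 12 = 24 m
4–9 s: |½(-12 + -11)(5)| = 57.5 m
9–15 s: v = 0 at t = 12 s; triangle areas 16.5 + 16.5 = 33 m
15–16 s: |½(11 + 6)(1)| = 8.5 m
Total distance = 123 m

123 m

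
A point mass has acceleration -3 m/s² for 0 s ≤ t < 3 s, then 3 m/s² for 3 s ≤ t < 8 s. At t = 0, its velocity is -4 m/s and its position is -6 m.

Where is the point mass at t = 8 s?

-59 m

On each constant-a segment, Δv = aΔt and Δx = v₀Δt + ½aΔt²; chain segment to segment.
0–3 s: v starts -4 m/s; Δx = -4·3 + ½·-3·3² = -25.5 m; v ends -13 m/s.
3–8 s: v starts -13 m/s; Δx = -13·5 + ½·3·5² = -27.5 m; v ends 2 m/s.
x(8) = -6 + Σ Δx = -59 m.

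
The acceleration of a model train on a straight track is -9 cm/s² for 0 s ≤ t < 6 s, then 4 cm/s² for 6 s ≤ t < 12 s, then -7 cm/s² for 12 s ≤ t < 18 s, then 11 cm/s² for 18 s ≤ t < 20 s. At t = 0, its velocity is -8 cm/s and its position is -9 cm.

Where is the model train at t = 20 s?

-1011 cm

On each constant-a segment, Δv = aΔt and Δx = v₀Δt + ½aΔt²; chain segment to segment.
0–6 s: v starts -8 cm/s; Δx = -8·6 + ½·-9·6² = -210 cm; v ends -62 cm/s.
6–12 s: v starts -62 cm/s; Δx = -62·6 + ½·4·6² = -300 cm; v ends -38 cm/s.
12–18 s: v starts -38 cm/s; Δx = -38·6 + ½·-7·6² = -354 cm; v ends -80 cm/s.
18–20 s: v starts -80 cm/s; Δx = -80·2 + ½·11·2² = -138 cm; v ends -58 cm/s.
x(20) = -9 + Σ Δx = -1011 cm.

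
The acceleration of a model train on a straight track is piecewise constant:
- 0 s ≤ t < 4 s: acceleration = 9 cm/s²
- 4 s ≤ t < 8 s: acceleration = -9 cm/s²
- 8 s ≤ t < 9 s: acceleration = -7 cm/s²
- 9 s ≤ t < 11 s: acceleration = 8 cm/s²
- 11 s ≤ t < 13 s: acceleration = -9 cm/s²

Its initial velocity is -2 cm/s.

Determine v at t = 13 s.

-11 cm/s

Δv equals the area under the a-t graph; then v = v₀ + Δv.
0–4 s: 9 × 4 = 36 cm/s
4–8 s: -9 × 4 = -36 cm/s
8–9 s: -7 × 1 = -7 cm/s
9–11 s: 8 × 2 = 16 cm/s
11–13 s: -9 × 2 = -18 cm/s
Δv = -9 cm/s, so v(13) = -2 + (-9) = -11 cm/s.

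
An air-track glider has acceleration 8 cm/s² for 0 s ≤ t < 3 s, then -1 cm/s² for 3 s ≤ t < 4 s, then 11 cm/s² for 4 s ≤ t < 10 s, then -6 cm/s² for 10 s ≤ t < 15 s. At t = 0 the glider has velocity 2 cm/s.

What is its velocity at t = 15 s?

Δv equals the area under the a-t graph; then v = v₀ + Δv.
0–3 s: 8 × 3 = 24 cm/s
3–4 s: -1 × 1 = -1 cm/s
4–10 s: 11 × 6 = 66 cm/s
10–15 s: -6 × 5 = -30 cm/s
Δv = 59 cm/s, so v(15) = 2 + (59) = 61 cm/s.

61 cm/s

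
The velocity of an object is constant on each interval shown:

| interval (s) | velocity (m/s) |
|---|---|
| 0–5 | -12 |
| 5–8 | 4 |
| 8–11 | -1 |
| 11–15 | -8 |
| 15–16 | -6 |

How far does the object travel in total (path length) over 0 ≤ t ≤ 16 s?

113 m

Total distance travelled is ∫|v| dt — sum the magnitudes of each area piece.
0–5 s: |-12| × 5 = 60 m
5–8 s: |4| × 3 = 12 m
8–11 s: |-1| × 3 = 3 m
11–15 s: |-8| × 4 = 32 m
15–16 s: |-6| × 1 = 6 m
Total distance = 113 m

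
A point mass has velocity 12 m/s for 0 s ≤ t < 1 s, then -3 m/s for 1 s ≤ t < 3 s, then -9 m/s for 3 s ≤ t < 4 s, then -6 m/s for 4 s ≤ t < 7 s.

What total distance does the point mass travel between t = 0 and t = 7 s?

Total distance travelled is ∫|v| dt — sum the magnitudes of each area piece.
0–1 s: |12| × 1 = 12 m
1–3 s: |-3| × 2 = 6 m
3–4 s: |-9| × 1 = 9 m
4–7 s: |-6| × 3 = 18 m
Total distance = 45 m

45 m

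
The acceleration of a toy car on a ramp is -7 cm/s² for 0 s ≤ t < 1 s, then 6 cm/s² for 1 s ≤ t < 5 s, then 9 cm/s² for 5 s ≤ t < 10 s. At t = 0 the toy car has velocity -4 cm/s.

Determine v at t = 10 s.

58 cm/s

Δv equals the area under the a-t graph; then v = v₀ + Δv.
0–1 s: -7 × 1 = -7 cm/s
1–5 s: 6 × 4 = 24 cm/s
5–10 s: 9 × 5 = 45 cm/s
Δv = 62 cm/s, so v(10) = -4 + (62) = 58 cm/s.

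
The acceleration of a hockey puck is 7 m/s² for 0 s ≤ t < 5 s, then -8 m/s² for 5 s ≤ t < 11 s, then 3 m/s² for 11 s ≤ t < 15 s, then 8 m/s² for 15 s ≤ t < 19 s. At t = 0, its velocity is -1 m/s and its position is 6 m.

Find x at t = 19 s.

On each constant-a segment, Δv = aΔt and Δx = v₀Δt + ½aΔt²; chain segment to segment.
0–5 s: v starts -1 m/s; Δx = -1·5 + ½·7·5² = 82.5 m; v ends 34 m/s.
5–11 s: v starts 34 m/s; Δx = 34·6 + ½·-8·6² = 60 m; v ends -14 m/s.
11–15 s: v starts -14 m/s; Δx = -14·4 + ½·3·4² = -32 m; v ends -2 m/s.
15–19 s: v starts -2 m/s; Δx = -2·4 + ½·8·4² = 56 m; v ends 30 m/s.
x(19) = 6 + Σ Δx = 172.5 m.

172.5 m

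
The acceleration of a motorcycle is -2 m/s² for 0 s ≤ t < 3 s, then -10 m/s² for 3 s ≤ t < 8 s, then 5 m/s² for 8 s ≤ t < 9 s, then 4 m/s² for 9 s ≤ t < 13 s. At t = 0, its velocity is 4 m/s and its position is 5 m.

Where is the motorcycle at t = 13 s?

On each constant-a segment, Δv = aΔt and Δx = v₀Δt + ½aΔt²; chain segment to segment.
0–3 s: v starts 4 m/s; Δx = 4·3 + ½·-2·3² = 3 m; v ends -2 m/s.
3–8 s: v starts -2 m/s; Δx = -2·5 + ½·-10·5² = -135 m; v ends -52 m/s.
8–9 s: v starts -52 m/s; Δx = -52·1 + ½·5·1² = -49.5 m; v ends -47 m/s.
9–13 s: v starts -47 m/s; Δx = -47·4 + ½·4·4² = -156 m; v ends -31 m/s.
x(13) = 5 + Σ Δx = -332.5 m.

-332.5 m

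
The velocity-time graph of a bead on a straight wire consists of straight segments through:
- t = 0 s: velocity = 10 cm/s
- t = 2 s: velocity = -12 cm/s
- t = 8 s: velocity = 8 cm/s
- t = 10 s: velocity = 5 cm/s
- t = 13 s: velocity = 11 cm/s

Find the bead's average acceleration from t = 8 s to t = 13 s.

0.6 cm/s²

Average acceleration = Δv/Δt = (11 − 8)/(13 − 8) = 0.6 cm/s².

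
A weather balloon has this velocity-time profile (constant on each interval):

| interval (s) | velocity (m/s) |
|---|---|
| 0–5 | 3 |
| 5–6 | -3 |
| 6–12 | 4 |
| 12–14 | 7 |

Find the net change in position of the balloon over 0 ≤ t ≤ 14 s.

50 m

Displacement is the signed area under the v-t curve.
0–5 s: 3 × 5 = 15 m
5–6 s: -3 × 1 = -3 m
6–12 s: 4 × 6 = 24 m
12–14 s: 7 × 2 = 14 m
Net displacement = 50 m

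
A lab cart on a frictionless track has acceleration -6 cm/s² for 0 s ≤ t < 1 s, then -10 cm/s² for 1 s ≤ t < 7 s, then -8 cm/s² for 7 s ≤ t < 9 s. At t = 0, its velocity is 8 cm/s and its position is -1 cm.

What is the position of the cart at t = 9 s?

On each constant-a segment, Δv = aΔt and Δx = v₀Δt + ½aΔt²; chain segment to segment.
0–1 s: v starts 8 cm/s; Δx = 8·1 + ½·-6·1² = 5 cm; v ends 2 cm/s.
1–7 s: v starts 2 cm/s; Δx = 2·6 + ½·-10·6² = -168 cm; v ends -58 cm/s.
7–9 s: v starts -58 cm/s; Δx = -58·2 + ½·-8·2² = -132 cm; v ends -74 cm/s.
x(9) = -1 + Σ Δx = -296 cm.

-296 cm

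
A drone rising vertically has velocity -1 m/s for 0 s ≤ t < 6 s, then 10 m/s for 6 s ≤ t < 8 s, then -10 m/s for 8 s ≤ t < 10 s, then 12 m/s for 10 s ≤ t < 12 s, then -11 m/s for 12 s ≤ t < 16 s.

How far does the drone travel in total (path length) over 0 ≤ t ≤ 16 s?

Total distance travelled is ∫|v| dt — sum the magnitudes of each area piece.
0–6 s: |-1| × 6 = 6 m
6–8 s: |10| × 2 = 20 m
8–10 s: |-10| × 2 = 20 m
10–12 s: |12| × 2 = 24 m
12–16 s: |-11| × 4 = 44 m
Total distance = 114 m

114 m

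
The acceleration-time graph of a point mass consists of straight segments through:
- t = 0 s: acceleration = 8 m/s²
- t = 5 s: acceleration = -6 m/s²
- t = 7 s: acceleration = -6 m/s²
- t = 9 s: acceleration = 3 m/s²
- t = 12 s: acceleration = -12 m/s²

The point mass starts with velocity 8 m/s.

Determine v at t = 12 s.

-15.5 m/s

Δv equals the area under the a-t graph; then v = v₀ + Δv.
0–5 s: ½(8 + -6)(5) = 5 m/s
5–7 s: -6 × 2 = -12 m/s
7–9 s: ½(-6 + 3)(2) = -3 m/s
9–12 s: ½(3 + -12)(3) = -13.5 m/s
Δv = -23.5 m/s, so v(12) = 8 + (-23.5) = -15.5 m/s.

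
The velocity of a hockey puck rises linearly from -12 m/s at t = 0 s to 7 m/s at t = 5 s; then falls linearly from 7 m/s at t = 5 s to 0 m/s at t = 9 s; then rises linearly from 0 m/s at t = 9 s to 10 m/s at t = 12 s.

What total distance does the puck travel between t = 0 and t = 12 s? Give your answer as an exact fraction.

2067/38 m

Distance (not displacement) is the total path length: add the absolute areas under v-t.
0–5 s: v = 0 at t = 60/19 s; triangle areas 360/19 + 245/38 = 965/38 m
5–9 s: |½(7 + 0)(4)| = 14 m
9–12 s: |½(0 + 10)(3)| = 15 m
Total distance = 2067/38 m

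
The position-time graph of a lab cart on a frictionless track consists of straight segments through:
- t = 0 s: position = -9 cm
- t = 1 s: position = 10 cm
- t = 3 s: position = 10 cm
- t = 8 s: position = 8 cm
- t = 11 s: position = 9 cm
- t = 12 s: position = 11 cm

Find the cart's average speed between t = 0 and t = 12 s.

Average speed = (total path length)/(elapsed time); on a piecewise-linear x-t graph the path length is Σ|Δx|.
0–1 s: |Δx| = |10 − -9| = 19 cm
1–3 s: |Δx| = |10 − 10| = 0 cm
3–8 s: |Δx| = |8 − 10| = 2 cm
8–11 s: |Δx| = |9 − 8| = 1 cm
11–12 s: |Δx| = |11 − 9| = 2 cm
Total path = 24 cm; average speed = 24/12 = 2 cm/s.

2 cm/s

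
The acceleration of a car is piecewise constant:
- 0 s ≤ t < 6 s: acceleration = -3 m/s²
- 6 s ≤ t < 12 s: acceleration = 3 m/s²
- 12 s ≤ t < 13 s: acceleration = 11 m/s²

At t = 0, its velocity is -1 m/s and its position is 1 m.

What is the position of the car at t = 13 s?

-114.5 m

On each constant-a segment, Δv = aΔt and Δx = v₀Δt + ½aΔt²; chain segment to segment.
0–6 s: v starts -1 m/s; Δx = -1·6 + ½·-3·6² = -60 m; v ends -19 m/s.
6–12 s: v starts -19 m/s; Δx = -19·6 + ½·3·6² = -60 m; v ends -1 m/s.
12–13 s: v starts -1 m/s; Δx = -1·1 + ½·11·1² = 4.5 m; v ends 10 m/s.
x(13) = 1 + Σ Δx = -114.5 m.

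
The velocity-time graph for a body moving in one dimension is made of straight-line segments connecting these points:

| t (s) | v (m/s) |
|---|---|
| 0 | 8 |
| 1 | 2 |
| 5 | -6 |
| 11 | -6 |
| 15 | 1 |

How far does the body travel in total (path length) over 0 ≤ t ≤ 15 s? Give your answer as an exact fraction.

Distance (not displacement) is the total path length: add the absolute areas under v-t.
0–1 s: |½(8 + 2)(1)| = 5 m
1–5 s: v = 0 at t = 2 s; triangle areas 1 + 9 = 10 m
5–11 s: |-6| × 6 = 36 m
11–15 s: v = 0 at t = 101/7 s; triangle areas 72/7 + 2/7 = 74/7 m
Total distance = 431/7 m

431/7 m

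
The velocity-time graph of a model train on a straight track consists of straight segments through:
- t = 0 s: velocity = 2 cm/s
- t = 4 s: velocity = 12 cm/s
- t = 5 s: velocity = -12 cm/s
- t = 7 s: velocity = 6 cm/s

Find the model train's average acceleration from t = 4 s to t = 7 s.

Average acceleration = Δv/Δt = (6 − 12)/(7 − 4) = -2 cm/s².

-2 cm/s²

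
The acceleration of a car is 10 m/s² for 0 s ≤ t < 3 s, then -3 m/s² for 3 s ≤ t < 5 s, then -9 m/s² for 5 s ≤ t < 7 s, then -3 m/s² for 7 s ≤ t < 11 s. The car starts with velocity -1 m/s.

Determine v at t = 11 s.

Δv equals the area under the a-t graph; then v = v₀ + Δv.
0–3 s: 10 × 3 = 30 m/s
3–5 s: -3 × 2 = -6 m/s
5–7 s: -9 × 2 = -18 m/s
7–11 s: -3 × 4 = -12 m/s
Δv = -6 m/s, so v(11) = -1 + (-6) = -7 m/s.

-7 m/s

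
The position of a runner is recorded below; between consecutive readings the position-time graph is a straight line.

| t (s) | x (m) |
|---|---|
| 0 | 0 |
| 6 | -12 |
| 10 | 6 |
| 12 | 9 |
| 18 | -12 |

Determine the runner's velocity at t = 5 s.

Velocity is the slope of the x-t graph on 0–6 s: (-12 − 0)/(6 − 0) = -2 m/s.

-2 m/s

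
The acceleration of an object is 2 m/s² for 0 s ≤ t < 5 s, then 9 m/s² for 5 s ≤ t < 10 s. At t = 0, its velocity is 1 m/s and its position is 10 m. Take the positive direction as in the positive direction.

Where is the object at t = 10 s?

On each constant-a segment, Δv = aΔt and Δx = v₀Δt + ½aΔt²; chain segment to segment.
0–5 s: v starts 1 m/s; Δx = 1·5 + ½·2·5² = 30 m; v ends 11 m/s.
5–10 s: v starts 11 m/s; Δx = 11·5 + ½·9·5² = 167.5 m; v ends 56 m/s.
x(10) = 10 + Σ Δx = 207.5 m.

207.5 m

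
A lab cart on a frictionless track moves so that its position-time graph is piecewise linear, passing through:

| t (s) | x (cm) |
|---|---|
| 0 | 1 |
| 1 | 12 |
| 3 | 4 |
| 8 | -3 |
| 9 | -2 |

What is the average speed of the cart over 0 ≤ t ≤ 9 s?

3 cm/s

Average speed = (total path length)/(elapsed time); on a piecewise-linear x-t graph the path length is Σ|Δx|.
0–1 s: |Δx| = |12 − 1| = 11 cm
1–3 s: |Δx| = |4 − 12| = 8 cm
3–8 s: |Δx| = |-3 − 4| = 7 cm
8–9 s: |Δx| = |-2 − -3| = 1 cm
Total path = 27 cm; average speed = 27/9 = 3 cm/s.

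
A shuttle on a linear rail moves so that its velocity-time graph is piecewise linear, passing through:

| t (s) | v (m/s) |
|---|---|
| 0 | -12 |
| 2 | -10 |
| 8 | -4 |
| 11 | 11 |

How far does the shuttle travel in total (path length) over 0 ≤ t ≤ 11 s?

77.7 m

Total distance travelled is ∫|v| dt — sum the magnitudes of each area piece.
0–2 s: |½(-12 + -10)(2)| = 22 m
2–8 s: |½(-10 + -4)(6)| = 42 m
8–11 s: v = 0 at t = 8.8 s; triangle areas 1.6 + 12.1 = 13.7 m
Total distance = 77.7 m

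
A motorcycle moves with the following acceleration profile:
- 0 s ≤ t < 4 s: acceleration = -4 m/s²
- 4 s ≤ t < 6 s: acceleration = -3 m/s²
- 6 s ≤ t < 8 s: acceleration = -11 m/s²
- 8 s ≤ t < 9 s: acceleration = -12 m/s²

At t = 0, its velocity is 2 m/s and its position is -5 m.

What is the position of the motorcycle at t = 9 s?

-173 m

On each constant-a segment, Δv = aΔt and Δx = v₀Δt + ½aΔt²; chain segment to segment.
0–4 s: v starts 2 m/s; Δx = 2·4 + ½·-4·4² = -24 m; v ends -14 m/s.
4–6 s: v starts -14 m/s; Δx = -14·2 + ½·-3·2² = -34 m; v ends -20 m/s.
6–8 s: v starts -20 m/s; Δx = -20·2 + ½·-11·2² = -62 m; v ends -42 m/s.
8–9 s: v starts -42 m/s; Δx = -42·1 + ½·-12·1² = -48 m; v ends -54 m/s.
x(9) = -5 + Σ Δx = -173 m.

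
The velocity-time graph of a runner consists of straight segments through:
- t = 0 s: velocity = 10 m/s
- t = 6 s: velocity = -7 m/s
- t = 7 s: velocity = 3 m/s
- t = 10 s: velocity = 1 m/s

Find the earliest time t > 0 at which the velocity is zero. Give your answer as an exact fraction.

v changes sign on 0–6 s (from 10 to -7); the graph is linear there, so v = 0 at t = 0 + (-10)·(6 − 0)/(-7 − 10) = 60/17 s.

t = 60/17 s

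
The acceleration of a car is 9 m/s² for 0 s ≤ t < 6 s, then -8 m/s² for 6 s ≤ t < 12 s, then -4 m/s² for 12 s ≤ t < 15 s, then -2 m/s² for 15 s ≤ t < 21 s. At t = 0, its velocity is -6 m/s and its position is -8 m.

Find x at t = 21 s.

On each constant-a segment, Δv = aΔt and Δx = v₀Δt + ½aΔt²; chain segment to segment.
0–6 s: v starts -6 m/s; Δx = -6·6 + ½·9·6² = 126 m; v ends 48 m/s.
6–12 s: v starts 48 m/s; Δx = 48·6 + ½·-8·6² = 144 m; v ends 0 m/s.
12–15 s: v starts 0 m/s; Δx = 0·3 + ½·-4·3² = -18 m; v ends -12 m/s.
15–21 s: v starts -12 m/s; Δx = -12·6 + ½·-2·6² = -108 m; v ends -24 m/s.
x(21) = -8 + Σ Δx = 136 m.

136 m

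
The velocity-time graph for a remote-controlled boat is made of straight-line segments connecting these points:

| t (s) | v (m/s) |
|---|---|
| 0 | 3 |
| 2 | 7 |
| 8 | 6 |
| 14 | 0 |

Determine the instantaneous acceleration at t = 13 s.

-1 m/s²

Acceleration is the slope of the v-t graph on 8–14 s: (0 − 6)/(14 − 8) = -1 m/s².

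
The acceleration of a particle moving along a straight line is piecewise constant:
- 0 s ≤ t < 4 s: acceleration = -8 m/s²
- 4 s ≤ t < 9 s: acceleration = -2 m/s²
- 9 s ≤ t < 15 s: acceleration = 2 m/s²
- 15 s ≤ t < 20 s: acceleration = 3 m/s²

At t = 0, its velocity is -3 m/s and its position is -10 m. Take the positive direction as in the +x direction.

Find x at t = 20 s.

On each constant-a segment, Δv = aΔt and Δx = v₀Δt + ½aΔt²; chain segment to segment.
0–4 s: v starts -3 m/s; Δx = -3·4 + ½·-8·4² = -76 m; v ends -35 m/s.
4–9 s: v starts -35 m/s; Δx = -35·5 + ½·-2·5² = -200 m; v ends -45 m/s.
9–15 s: v starts -45 m/s; Δx = -45·6 + ½·2·6² = -234 m; v ends -33 m/s.
15–20 s: v starts -33 m/s; Δx = -33·5 + ½·3·5² = -127.5 m; v ends -18 m/s.
x(20) = -10 + Σ Δx = -647.5 m.

-647.5 m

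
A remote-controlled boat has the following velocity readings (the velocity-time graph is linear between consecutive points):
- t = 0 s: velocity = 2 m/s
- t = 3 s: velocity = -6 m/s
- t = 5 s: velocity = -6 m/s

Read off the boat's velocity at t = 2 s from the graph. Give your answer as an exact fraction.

On 0–3 s the graph is linear from 2 to -6 m/s: v(2) = 2 + (-6 − 2)·(2 − 0)/(3 − 0) = -10/3 m/s.

-10/3 m/s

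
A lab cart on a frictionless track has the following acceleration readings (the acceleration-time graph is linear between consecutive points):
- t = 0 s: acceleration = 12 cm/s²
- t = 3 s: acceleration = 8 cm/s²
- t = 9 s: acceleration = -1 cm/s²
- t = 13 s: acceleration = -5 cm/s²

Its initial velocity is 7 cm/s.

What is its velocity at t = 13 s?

46 cm/s

Δv equals the area under the a-t graph; then v = v₀ + Δv.
0–3 s: ½(12 + 8)(3) = 30 cm/s
3–9 s: ½(8 + -1)(6) = 21 cm/s
9–13 s: ½(-1 + -5)(4) = -12 cm/s
Δv = 39 cm/s, so v(13) = 7 + (39) = 46 cm/s.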